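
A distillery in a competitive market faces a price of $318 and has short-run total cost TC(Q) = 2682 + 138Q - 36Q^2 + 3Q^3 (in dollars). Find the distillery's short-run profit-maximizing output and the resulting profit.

Profit = -$282 at Q = 10

AVC = 138 - 36Q + 3Q^2 has its minimum $30 at Q = 6; price $318 clears that bar, so the firm operates.
With MC = 138 - 72Q + 9Q^2, P = MC on the upward-sloping part at Q* = 10.
TR = 318·10 = 3180. TC = 2682 + 780 = 3462. Profit = 3180 − 3462 = -$282.
By producing, the firm covers all variable cost plus $2400 of fixed cost; shutting down would lose the full $2682.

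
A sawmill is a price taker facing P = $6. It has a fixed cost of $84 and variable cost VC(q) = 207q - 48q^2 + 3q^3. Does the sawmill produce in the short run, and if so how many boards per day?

Shut down

From TC, MC = TC'(q) = 207 - 96q + 9q^2 and AVC = VC/q = 207 - 48q + 3q^2.
AVC is minimized where dAVC/dq = -48 + 6q = 0, at q = 8; min AVC = 207 - 48·8 + 3·8^2 = $15.
Since P = $6 < min AVC = $15, price fails to cover variable cost at any output.
The firm minimizes its loss by shutting down and losing only its fixed cost of $84.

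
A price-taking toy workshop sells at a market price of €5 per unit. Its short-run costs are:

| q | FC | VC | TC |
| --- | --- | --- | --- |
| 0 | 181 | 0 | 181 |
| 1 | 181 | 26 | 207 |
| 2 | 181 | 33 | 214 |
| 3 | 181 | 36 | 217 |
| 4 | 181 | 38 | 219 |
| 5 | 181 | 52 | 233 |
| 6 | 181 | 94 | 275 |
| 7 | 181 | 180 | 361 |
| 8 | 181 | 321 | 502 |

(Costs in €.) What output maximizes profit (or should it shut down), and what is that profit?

Compute π = P·q − TC at each output: q=0: -181; q=1: -202; q=2: -204; q=3: -202; q=4: -199; q=5: -208; q=6: -245; q=7: -326; q=8: -462.
Profit is highest at q = 0. Equivalently, the lowest AVC in the table is 38/4 ≈ €9.50 at q = 4, and P = €5 falls below it — price never covers variable cost, so the firm shuts down and loses only its fixed cost.

q = 0 (shut down); profit = -€181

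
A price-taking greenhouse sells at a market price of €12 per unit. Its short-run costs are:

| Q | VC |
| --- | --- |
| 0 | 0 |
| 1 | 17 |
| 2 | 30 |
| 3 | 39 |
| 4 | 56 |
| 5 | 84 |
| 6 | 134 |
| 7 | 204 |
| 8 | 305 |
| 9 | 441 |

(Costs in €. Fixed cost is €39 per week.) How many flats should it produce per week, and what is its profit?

Q = 0 (shut down); profit = -€39

Profit at each row (π = 12Q − TC): Q=0: -39; Q=1: -44; Q=2: -45; Q=3: -42; Q=4: -47; Q=5: -63; Q=6: -101; Q=7: -159; Q=8: -248; Q=9: -372.
Profit is highest at Q = 0. Equivalently, the lowest AVC in the table is 39/3 ≈ €13 at Q = 3, and P = €12 falls below it — price never covers variable cost, so the firm shuts down and loses only its fixed cost.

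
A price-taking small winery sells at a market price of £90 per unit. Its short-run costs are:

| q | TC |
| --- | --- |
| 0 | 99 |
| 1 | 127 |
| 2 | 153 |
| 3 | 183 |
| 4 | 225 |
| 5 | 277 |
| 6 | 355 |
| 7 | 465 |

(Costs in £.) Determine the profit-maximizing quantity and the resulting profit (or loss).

q = 6; profit = £185

Compute π = P·q − TC at each output: q=0: -99; q=1: -37; q=2: 27; q=3: 87; q=4: 135; q=5: 173; q=6: 185; q=7: 165.
Profit is maximized at q = 6. AVC there is 256/6 = £42.67 ≤ P, so producing beats shutting down (which would give -£99).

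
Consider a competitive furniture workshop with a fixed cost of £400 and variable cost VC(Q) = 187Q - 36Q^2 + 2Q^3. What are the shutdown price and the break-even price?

Shutdown price = £25; break-even price = £67

AVC = 187 - 36Q + 2Q^2; minimized at Q = 9, giving min AVC = £25. That is the shutdown price.
ATC = 400/Q + 187 - 36Q + 2Q^2. Setting dATC/dQ = −400/Q^2 − 36 + 4Q = 0 gives Q = 10 (since 4·10^3 − 36·10^2 = 400).
min ATC = 400/10 + 187 − 36·10 + 2·10^2 = £67. That is the break-even price.
Between these two prices the firm operates at a loss; above £67 it earns a profit.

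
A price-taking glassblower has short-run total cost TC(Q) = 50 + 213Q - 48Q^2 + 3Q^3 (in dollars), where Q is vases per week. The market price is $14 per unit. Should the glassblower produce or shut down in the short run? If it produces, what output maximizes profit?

Shut down

Strip out fixed cost: VC = 213Q - 48Q^2 + 3Q^3. Then AVC = 213 - 48Q + 3Q^2 and MC = 213 - 96Q + 9Q^2.
AVC hits its minimum where MC = AVC, at Q = 8, giving min AVC = 213 - 48·8 + 3·8^2 = $21.
P = $14 lies below min AVC = $21; no output level covers variable cost.
Best response: produce nothing and absorb the $50 fixed cost.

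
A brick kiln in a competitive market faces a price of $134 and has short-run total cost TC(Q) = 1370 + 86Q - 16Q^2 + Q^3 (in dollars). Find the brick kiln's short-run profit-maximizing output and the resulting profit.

Profit = -$218 at Q = 12

AVC = 86 - 16Q + Q^2 has its minimum $22 at Q = 8; price $134 clears that bar, so the firm operates.
With MC = 86 - 32Q + 3Q^2, P = MC on the upward-sloping part at Q* = 12.
TR = 134·12 = 1608. TC = 1370 + 456 = 1826. Profit = 1608 − 1826 = -$218.
Shutting down would mean losing the fixed cost of $1370, so operating at a loss of $218 is better by $1152.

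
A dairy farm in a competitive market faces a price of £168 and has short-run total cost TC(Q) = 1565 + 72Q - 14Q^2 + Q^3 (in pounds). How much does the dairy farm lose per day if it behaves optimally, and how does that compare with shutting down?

Profit = -£125 at Q = 12

AVC = 72 - 14Q + Q^2; min AVC = £23 at Q = 7. Since P = £168 ≥ min AVC, the firm produces.
MC = 72 - 28Q + 3Q^2. Setting P = MC and taking the root on the rising branch gives Q* = 12.
TR = 168·12 = 2016. TC = 1565 + 576 = 2141. Profit = 2016 − 2141 = -£125.
That loss of £125 beats the £1565 the firm would lose by shutting down; producing recovers £1440 of fixed cost.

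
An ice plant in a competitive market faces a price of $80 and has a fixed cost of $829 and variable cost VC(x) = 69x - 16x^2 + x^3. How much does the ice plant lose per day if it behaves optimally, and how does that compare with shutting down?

Profit = -$103 at x = 11

AVC = 69 - 16x + x^2 has its minimum $5 at x = 8; price $80 clears that bar, so the firm operates.
MC = 69 - 32x + 3x^2. Setting P = MC and taking the root on the rising branch gives x* = 11.
TR = 80·11 = 880. TC = 829 + 154 = 983. Profit = 880 − 983 = -$103.
That loss of $103 beats the $829 the firm would lose by shutting down; producing recovers $726 of fixed cost.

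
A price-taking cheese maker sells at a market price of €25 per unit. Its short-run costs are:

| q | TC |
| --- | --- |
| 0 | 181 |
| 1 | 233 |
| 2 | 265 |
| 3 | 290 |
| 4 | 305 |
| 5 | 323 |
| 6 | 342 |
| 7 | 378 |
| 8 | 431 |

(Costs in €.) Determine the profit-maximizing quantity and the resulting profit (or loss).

Compute π = P·q − TC at each output: q=0: -181; q=1: -208; q=2: -215; q=3: -215; q=4: -205; q=5: -198; q=6: -192; q=7: -203; q=8: -231.
Profit is highest at q = 0. Equivalently, the lowest AVC in the table is 161/6 ≈ €26.83 at q = 6, and P = €25 falls below it — price never covers variable cost, so the firm shuts down and loses only its fixed cost.

q = 0 (shut down); profit = -€181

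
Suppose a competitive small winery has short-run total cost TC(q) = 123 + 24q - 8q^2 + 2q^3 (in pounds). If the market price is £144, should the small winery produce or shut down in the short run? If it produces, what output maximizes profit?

Strip out fixed cost: VC = 24q - 8q^2 + 2q^3. Then AVC = 24 - 8q + 2q^2 and MC = 24 - 16q + 6q^2.
AVC hits its minimum where MC = AVC, at q = 2, giving min AVC = 24 - 8·2 + 2·2^2 = £16.
Because £144 ≥ £16, revenue can cover variable cost; the firm operates.
Solving P = MC: -120 - 16q + 6q^2 = 0 ⇒ q = -10/3 or 6. On the upward-sloping branch, q* = 6.
Check: AVC at q = 6 is £48 ≤ P, so revenue covers variable cost.
Profit = P·q − TC = 144·6 − 411 = £453.

Produce at q = 6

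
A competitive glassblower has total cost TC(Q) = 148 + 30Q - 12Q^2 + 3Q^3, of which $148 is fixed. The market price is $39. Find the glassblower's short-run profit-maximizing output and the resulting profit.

Profit = -$94 at Q = 3

AVC = 30 - 12Q + 3Q^2; min AVC = $18 at Q = 2. Since P = $39 ≥ min AVC, the firm produces.
MC = 30 - 24Q + 9Q^2. Setting P = MC and taking the root on the rising branch gives Q* = 3.
TR = 39·3 = 117. TC = 148 + 63 = 211. Profit = 117 − 211 = -$94.
By producing, the firm covers all variable cost plus $54 of fixed cost; shutting down would lose the full $148.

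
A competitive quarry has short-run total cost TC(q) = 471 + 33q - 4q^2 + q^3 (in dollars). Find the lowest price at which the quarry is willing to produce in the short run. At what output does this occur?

$29 per unit, at q = 2

The firm shuts down when price falls below the minimum of average variable cost. AVC = VC/q = 33 - 4q + q^2.
At the minimum of AVC, MC = AVC. MC = 33 - 8q + 3q^2; setting MC = AVC gives 2q^2 - 4q = 0, so q = 2. min AVC = 29.
The firm shuts down for any P below $29.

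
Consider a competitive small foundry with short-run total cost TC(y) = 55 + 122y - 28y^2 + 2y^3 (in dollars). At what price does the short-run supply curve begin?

$24 per unit

Short-run supply begins at min AVC. From VC = 122y - 28y^2 + 2y^3, AVC = 122 - 28y + 2y^2.
At the minimum of AVC, MC = AVC. MC = 122 - 56y + 6y^2; setting MC = AVC gives 4y^2 - 28y = 0, so y = 7. min AVC = 24.
The firm shuts down for any P below $24.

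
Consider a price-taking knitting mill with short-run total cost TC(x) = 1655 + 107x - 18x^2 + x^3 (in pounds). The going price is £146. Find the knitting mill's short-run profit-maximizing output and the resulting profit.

Profit = -£303 at x = 13

AVC = 107 - 18x + x^2; min AVC = £26 at x = 9. Since P = £146 ≥ min AVC, the firm produces.
MC = 107 - 36x + 3x^2. Setting P = MC and taking the root on the rising branch gives x* = 13.
TR = 146·13 = 1898. TC = 1655 + 546 = 2201. Profit = 1898 − 2201 = -£303.
By producing, the firm covers all variable cost plus £1352 of fixed cost; shutting down would lose the full £1655.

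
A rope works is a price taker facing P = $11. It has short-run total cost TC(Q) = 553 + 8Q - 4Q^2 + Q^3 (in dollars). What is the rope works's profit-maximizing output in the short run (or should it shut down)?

Strip out fixed cost: VC = 8Q - 4Q^2 + Q^3. Then AVC = 8 - 4Q + Q^2 and MC = 8 - 8Q + 3Q^2.
AVC is minimized where dAVC/dQ = -4 + 2Q = 0, at Q = 2; min AVC = 8 - 4·2 + 2^2 = $4.
P = $11 exceeds min AVC = $4, so the firm stays open.
P = MC gives -3 - 8Q + 3Q^2 = 0, with roots -1/3 and 3. Take the larger (rising MC): Q* = 3.
Check: AVC at Q = 3 is $5 ≤ P, so revenue covers variable cost.
Profit = P·Q − TC = 11·3 − 568 = -$535, a loss, but smaller than the $553 fixed cost the firm would lose by shutting down.

Produce at Q = 3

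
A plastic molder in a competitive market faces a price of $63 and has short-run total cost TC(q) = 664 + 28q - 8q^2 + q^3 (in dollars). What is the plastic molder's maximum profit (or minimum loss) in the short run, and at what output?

Profit = -$370 at q = 7

AVC = 28 - 8q + q^2 has its minimum $12 at q = 4; price $63 clears that bar, so the firm operates.
With MC = 28 - 16q + 3q^2, P = MC on the upward-sloping part at q* = 7.
TR = 63·7 = 441. TC = 664 + 147 = 811. Profit = 441 − 811 = -$370.
By producing, the firm covers all variable cost plus $294 of fixed cost; shutting down would lose the full $664.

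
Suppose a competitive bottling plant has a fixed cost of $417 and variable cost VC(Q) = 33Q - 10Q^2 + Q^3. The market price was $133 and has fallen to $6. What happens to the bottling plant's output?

Output falls from 10 to 0 (the firm shuts down)

AVC = 33 - 10Q + Q^2, minimized at Q = 5 where min AVC = $8. MC = 33 - 20Q + 3Q^2.
With P = $133 above the shutdown price, P = MC gives Q = 10.
At P = $6 < min AVC = $8, price no longer covers variable cost at any output, so the firm shuts down: Q = 0.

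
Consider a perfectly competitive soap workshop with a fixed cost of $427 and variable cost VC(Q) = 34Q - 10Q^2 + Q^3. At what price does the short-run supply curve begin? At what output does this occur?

The shutdown price is the minimum of AVC. VC = 34Q - 10Q^2 + Q^3, so AVC = 34 - 10Q + Q^2.
dAVC/dQ = -10 + 2Q = 0 gives Q = 5. min AVC = 34 - 10·5 + 5^2 = 9.
For P < $9 the firm produces nothing.

$9 per unit, at Q = 5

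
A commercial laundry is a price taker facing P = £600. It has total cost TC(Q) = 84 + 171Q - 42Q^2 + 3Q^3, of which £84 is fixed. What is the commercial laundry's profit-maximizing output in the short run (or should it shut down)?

Variable cost is VC = 171Q - 42Q^2 + 3Q^3, so AVC = VC/Q = 171 - 42Q + 3Q^2 and MC = dTC/dQ = 171 - 84Q + 9Q^2.
AVC hits its minimum where MC = AVC, at Q = 7, giving min AVC = 171 - 42·7 + 3·7^2 = £24.
P = £600 exceeds min AVC = £24, so the firm stays open.
Set P = MC: 600 = 171 - 84Q + 9Q^2 → -429 - 84Q + 9Q^2 = 0. The roots are Q = -11/3 and Q = 13; the profit-maximizing output is on the rising part of MC, so Q* = 13.
Check: AVC at Q = 13 is £132 ≤ P, so revenue covers variable cost.
Profit = P·Q − TC = 600·13 − 1800 = £6000.

Produce at Q = 13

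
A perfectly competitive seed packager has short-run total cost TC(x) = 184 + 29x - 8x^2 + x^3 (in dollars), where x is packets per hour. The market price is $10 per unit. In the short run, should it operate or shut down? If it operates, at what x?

From TC, MC = TC'(x) = 29 - 16x + 3x^2 and AVC = VC/x = 29 - 8x + x^2.
AVC hits its minimum where MC = AVC, at x = 4, giving min AVC = 29 - 8·4 + 4^2 = $13.
P = $10 lies below min AVC = $13; no output level covers variable cost.
The firm minimizes its loss by shutting down and losing only its fixed cost of $184.

Shut down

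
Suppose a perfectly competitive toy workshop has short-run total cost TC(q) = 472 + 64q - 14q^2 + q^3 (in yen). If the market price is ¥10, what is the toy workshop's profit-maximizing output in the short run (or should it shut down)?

Shut down

From TC, MC = TC'(q) = 64 - 28q + 3q^2 and AVC = VC/q = 64 - 14q + q^2.
AVC is minimized where dAVC/dq = -14 + 2q = 0, at q = 7; min AVC = 64 - 14·7 + 7^2 = ¥15.
P = ¥10 lies below min AVC = ¥15; no output level covers variable cost.
The firm minimizes its loss by shutting down and losing only its fixed cost of ¥472.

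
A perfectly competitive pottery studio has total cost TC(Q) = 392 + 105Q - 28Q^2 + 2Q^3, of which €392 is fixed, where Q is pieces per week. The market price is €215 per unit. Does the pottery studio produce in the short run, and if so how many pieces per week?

Produce at Q = 11

Strip out fixed cost: VC = 105Q - 28Q^2 + 2Q^3. Then AVC = 105 - 28Q + 2Q^2 and MC = 105 - 56Q + 6Q^2.
AVC is minimized where dAVC/dQ = -28 + 4Q = 0, at Q = 7; min AVC = 105 - 28·7 + 2·7^2 = €7.
Because €215 ≥ €7, revenue can cover variable cost; the firm operates.
P = MC gives -110 - 56Q + 6Q^2 = 0, with roots -5/3 and 11. Take the larger (rising MC): Q* = 11.
Check: AVC at Q = 11 is €39 ≤ P, so revenue covers variable cost.
Profit = P·Q − TC = 215·11 − 821 = €1544.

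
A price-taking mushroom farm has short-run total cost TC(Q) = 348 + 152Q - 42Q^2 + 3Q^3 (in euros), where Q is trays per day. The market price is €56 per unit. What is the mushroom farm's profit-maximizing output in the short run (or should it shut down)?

Strip out fixed cost: VC = 152Q - 42Q^2 + 3Q^3. Then AVC = 152 - 42Q + 3Q^2 and MC = 152 - 84Q + 9Q^2.
The AVC parabola has its vertex at Q = 42/6 = 7, where AVC = 152 - 42·7 + 3·7^2 = €5.
Since P = €56 ≥ min AVC = €5, price covers variable cost and the firm should produce.
Set P = MC: 56 = 152 - 84Q + 9Q^2 → 96 - 84Q + 9Q^2 = 0. The roots are Q = 4/3 and Q = 8; the profit-maximizing output is on the rising part of MC, so Q* = 8.
Check: AVC at Q = 8 is €8 ≤ P, so revenue covers variable cost.
Profit = P·Q − TC = 56·8 − 412 = €36.

Produce at Q = 8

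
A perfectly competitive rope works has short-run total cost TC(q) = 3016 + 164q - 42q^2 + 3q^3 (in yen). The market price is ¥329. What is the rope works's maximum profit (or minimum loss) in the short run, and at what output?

AVC = 164 - 42q + 3q^2 has its minimum ¥17 at q = 7; price ¥329 clears that bar, so the firm operates.
With MC = 164 - 84q + 9q^2, P = MC on the upward-sloping part at q* = 11.
TR = 329·11 = 3619. TC = 3016 + 715 = 3731. Profit = 3619 − 3731 = -¥112.
By producing, the firm covers all variable cost plus ¥2904 of fixed cost; shutting down would lose the full ¥3016.

Profit = -¥112 at q = 11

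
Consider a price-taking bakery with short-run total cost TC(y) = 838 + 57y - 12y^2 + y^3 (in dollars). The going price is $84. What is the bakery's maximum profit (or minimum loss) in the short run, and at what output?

Profit = -$352 at y = 9

AVC = 57 - 12y + y^2; min AVC = $21 at y = 6. Since P = $84 ≥ min AVC, the firm produces.
With MC = 57 - 24y + 3y^2, P = MC on the upward-sloping part at y* = 9.
TR = 84·9 = 756. TC = 838 + 270 = 1108. Profit = 756 − 1108 = -$352.
By producing, the firm covers all variable cost plus $486 of fixed cost; shutting down would lose the full $838.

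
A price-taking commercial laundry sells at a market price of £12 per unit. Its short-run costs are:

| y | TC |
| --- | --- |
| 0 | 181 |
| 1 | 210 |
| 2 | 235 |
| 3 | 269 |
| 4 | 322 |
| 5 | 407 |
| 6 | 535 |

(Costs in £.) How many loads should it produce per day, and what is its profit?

y = 0 (shut down); profit = -£181

Compute π = P·y − TC at each output: y=0: -181; y=1: -198; y=2: -211; y=3: -233; y=4: -274; y=5: -347; y=6: -463.
Profit is highest at y = 0. Equivalently, the lowest AVC in the table is 54/2 ≈ £27 at y = 2, and P = £12 falls below it — price never covers variable cost, so the firm shuts down and loses only its fixed cost.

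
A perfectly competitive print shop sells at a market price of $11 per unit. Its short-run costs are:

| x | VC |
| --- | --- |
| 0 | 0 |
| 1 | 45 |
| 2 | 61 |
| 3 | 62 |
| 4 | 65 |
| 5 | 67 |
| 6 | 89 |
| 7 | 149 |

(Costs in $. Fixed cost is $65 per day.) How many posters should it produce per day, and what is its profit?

Tabulate TR − TC: x=0: -65; x=1: -99; x=2: -104; x=3: -94; x=4: -86; x=5: -77; x=6: -88; x=7: -137.
Profit is highest at x = 0. Equivalently, the lowest AVC in the table is 67/5 ≈ $13.40 at x = 5, and P = $11 falls below it — price never covers variable cost, so the firm shuts down and loses only its fixed cost.

x = 0 (shut down); profit = -$65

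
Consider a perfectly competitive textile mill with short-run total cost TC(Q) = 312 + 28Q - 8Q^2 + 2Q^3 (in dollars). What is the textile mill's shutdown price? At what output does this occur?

$20 per unit, at Q = 2

The firm shuts down when price falls below the minimum of average variable cost. AVC = VC/Q = 28 - 8Q + 2Q^2.
dAVC/dQ = -8 + 4Q = 0 gives Q = 2. min AVC = 28 - 8·2 + 2·2^2 = 20.
The firm shuts down for any P below $20.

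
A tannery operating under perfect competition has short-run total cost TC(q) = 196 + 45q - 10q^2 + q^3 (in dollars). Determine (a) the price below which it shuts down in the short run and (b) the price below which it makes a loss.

AVC = 45 - 10q + q^2; minimized at q = 5, giving min AVC = $20. That is the shutdown price.
ATC = 196/q + 45 - 10q + q^2. Setting dATC/dq = −196/q^2 − 10 + 2q = 0 gives q = 7 (since 2·7^3 − 10·7^2 = 196).
min ATC = 196/7 + 45 − 10·7 + 7^2 = $52. That is the break-even price.
Between these two prices the firm operates at a loss; above $52 it earns a profit.

Shutdown price = $20; break-even price = $52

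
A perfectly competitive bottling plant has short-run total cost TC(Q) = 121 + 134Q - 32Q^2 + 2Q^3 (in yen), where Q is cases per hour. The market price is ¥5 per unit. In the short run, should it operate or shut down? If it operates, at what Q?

Strip out fixed cost: VC = 134Q - 32Q^2 + 2Q^3. Then AVC = 134 - 32Q + 2Q^2 and MC = 134 - 64Q + 6Q^2.
The AVC parabola has its vertex at Q = 32/4 = 8, where AVC = 134 - 32·8 + 2·8^2 = ¥6.
Since P = ¥5 < min AVC = ¥6, price fails to cover variable cost at any output.
The firm minimizes its loss by shutting down and losing only its fixed cost of ¥121.

Shut down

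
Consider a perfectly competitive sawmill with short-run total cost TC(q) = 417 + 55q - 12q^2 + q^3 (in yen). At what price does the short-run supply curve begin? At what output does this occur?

Short-run supply begins at min AVC. From VC = 55q - 12q^2 + q^3, AVC = 55 - 12q + q^2.
dAVC/dq = -12 + 2q = 0 gives q = 6. min AVC = 55 - 12·6 + 6^2 = 19.
The firm shuts down for any P below ¥19.

¥19 per unit, at q = 6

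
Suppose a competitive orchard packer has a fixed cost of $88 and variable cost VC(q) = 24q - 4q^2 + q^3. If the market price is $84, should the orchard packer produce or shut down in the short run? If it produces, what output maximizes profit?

Produce at q = 6

Strip out fixed cost: VC = 24q - 4q^2 + q^3. Then AVC = 24 - 4q + q^2 and MC = 24 - 8q + 3q^2.
AVC is minimized where dAVC/dq = -4 + 2q = 0, at q = 2; min AVC = 24 - 4·2 + 2^2 = $20.
Because $84 ≥ $20, revenue can cover variable cost; the firm operates.
Set P = MC: 84 = 24 - 8q + 3q^2 → -60 - 8q + 3q^2 = 0. The roots are q = -10/3 and q = 6; the profit-maximizing output is on the rising part of MC, so q* = 6.
Check: AVC at q = 6 is $36 ≤ P, so revenue covers variable cost.
Profit = P·q − TC = 84·6 − 304 = $200.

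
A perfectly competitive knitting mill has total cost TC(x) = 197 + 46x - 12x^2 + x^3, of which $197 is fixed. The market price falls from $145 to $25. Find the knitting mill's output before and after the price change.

Output falls from 11 to 7

MC = 46 - 24x + 3x^2; the shutdown threshold is min AVC = $10 (at x = 6).
With P = $145 above the shutdown price, P = MC gives x = 11.
At P = $25 ≥ min AVC, set P = MC: x = 7. The firm stays open but cuts output.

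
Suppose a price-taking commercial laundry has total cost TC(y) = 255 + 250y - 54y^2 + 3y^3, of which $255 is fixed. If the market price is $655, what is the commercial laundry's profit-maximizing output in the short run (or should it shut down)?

Produce at y = 15

Variable cost is VC = 250y - 54y^2 + 3y^3, so AVC = VC/y = 250 - 54y + 3y^2 and MC = dTC/dy = 250 - 108y + 9y^2.
The AVC parabola has its vertex at y = 54/6 = 9, where AVC = 250 - 54·9 + 3·9^2 = $7.
Because $655 ≥ $7, revenue can cover variable cost; the firm operates.
Solving P = MC: -405 - 108y + 9y^2 = 0 ⇒ y = -3 or 15. On the upward-sloping branch, y* = 15.
Check: AVC at y = 15 is $115 ≤ P, so revenue covers variable cost.
Profit = P·y − TC = 655·15 − 1980 = $7845.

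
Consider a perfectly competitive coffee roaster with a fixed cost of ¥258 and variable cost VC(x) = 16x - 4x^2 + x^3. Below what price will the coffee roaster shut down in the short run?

The firm shuts down when price falls below the minimum of average variable cost. AVC = VC/x = 16 - 4x + x^2.
At the minimum of AVC, MC = AVC. MC = 16 - 8x + 3x^2; setting MC = AVC gives 2x^2 - 4x = 0, so x = 2. min AVC = 12.
The firm shuts down for any P below ¥12.

¥12 per unit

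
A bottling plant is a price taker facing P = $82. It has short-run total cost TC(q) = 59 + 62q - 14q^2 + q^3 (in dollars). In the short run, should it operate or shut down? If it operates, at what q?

From TC, MC = TC'(q) = 62 - 28q + 3q^2 and AVC = VC/q = 62 - 14q + q^2.
AVC hits its minimum where MC = AVC, at q = 7, giving min AVC = 62 - 14·7 + 7^2 = $13.
P = $82 exceeds min AVC = $13, so the firm stays open.
Set P = MC: 82 = 62 - 28q + 3q^2 → -20 - 28q + 3q^2 = 0. The roots are q = -2/3 and q = 10; the profit-maximizing output is on the rising part of MC, so q* = 10.
Check: AVC at q = 10 is $22 ≤ P, so revenue covers variable cost.
Profit = P·q − TC = 82·10 − 279 = $541.

Produce at q = 10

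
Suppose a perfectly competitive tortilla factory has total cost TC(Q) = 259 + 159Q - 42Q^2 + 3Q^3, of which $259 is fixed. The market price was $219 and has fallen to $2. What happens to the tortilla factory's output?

AVC = 159 - 42Q + 3Q^2, minimized at Q = 7 where min AVC = $12. MC = 159 - 84Q + 9Q^2.
At P = $219 ≥ min AVC, set P = MC on the rising branch: Q = 10.
At P = $2 < min AVC = $12, price no longer covers variable cost at any output, so the firm shuts down: Q = 0.

Output falls from 10 to 0 (the firm shuts down)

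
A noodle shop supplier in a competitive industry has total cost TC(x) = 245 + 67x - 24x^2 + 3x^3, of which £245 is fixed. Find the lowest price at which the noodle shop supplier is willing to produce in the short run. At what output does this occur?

£19 per unit, at x = 4

The firm shuts down when price falls below the minimum of average variable cost. AVC = VC/x = 67 - 24x + 3x^2.
dAVC/dx = -24 + 6x = 0 gives x = 4. min AVC = 67 - 24·4 + 3·4^2 = 19.
For P < £19 the firm produces nothing.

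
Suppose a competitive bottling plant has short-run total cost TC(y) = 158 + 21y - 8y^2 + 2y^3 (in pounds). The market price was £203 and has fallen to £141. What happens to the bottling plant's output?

AVC = 21 - 8y + 2y^2, minimized at y = 2 where min AVC = £13. MC = 21 - 16y + 6y^2.
With P = £203 above the shutdown price, P = MC gives y = 7.
At P = £141 ≥ min AVC, set P = MC: y = 6. The firm stays open but cuts output.

Output falls from 7 to 6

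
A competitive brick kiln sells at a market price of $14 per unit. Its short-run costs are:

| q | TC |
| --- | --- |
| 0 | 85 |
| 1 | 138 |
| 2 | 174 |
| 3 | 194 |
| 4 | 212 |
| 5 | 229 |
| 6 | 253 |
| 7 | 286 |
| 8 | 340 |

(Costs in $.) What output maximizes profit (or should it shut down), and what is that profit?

q = 0 (shut down); profit = -$85

Compute π = P·q − TC at each output: q=0: -85; q=1: -124; q=2: -146; q=3: -152; q=4: -156; q=5: -159; q=6: -169; q=7: -188; q=8: -228.
Profit is highest at q = 0. Equivalently, the lowest AVC in the table is 168/6 ≈ $28 at q = 6, and P = $14 falls below it — price never covers variable cost, so the firm shuts down and loses only its fixed cost.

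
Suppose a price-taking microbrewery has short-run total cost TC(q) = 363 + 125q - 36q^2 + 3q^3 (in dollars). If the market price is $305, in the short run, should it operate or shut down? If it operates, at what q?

From TC, MC = TC'(q) = 125 - 72q + 9q^2 and AVC = VC/q = 125 - 36q + 3q^2.
The AVC parabola has its vertex at q = 36/6 = 6, where AVC = 125 - 36·6 + 3·6^2 = $17.
Since P = $305 ≥ min AVC = $17, price covers variable cost and the firm should produce.
P = MC gives -180 - 72q + 9q^2 = 0, with roots -2 and 10. Take the larger (rising MC): q* = 10.
Check: AVC at q = 10 is $65 ≤ P, so revenue covers variable cost.
Profit = P·q − TC = 305·10 − 1013 = $2037.

Produce at q = 10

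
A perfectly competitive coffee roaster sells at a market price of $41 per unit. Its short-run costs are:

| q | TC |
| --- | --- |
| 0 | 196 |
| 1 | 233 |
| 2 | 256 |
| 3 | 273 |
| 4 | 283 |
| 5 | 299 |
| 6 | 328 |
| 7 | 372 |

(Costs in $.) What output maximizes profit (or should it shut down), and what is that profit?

Compute π = P·q − TC at each output: q=0: -196; q=1: -192; q=2: -174; q=3: -150; q=4: -119; q=5: -94; q=6: -82; q=7: -85.
Profit is maximized at q = 6. AVC there is 132/6 = $22 ≤ P, so producing beats shutting down (which would give -$196).

q = 6; profit = -$82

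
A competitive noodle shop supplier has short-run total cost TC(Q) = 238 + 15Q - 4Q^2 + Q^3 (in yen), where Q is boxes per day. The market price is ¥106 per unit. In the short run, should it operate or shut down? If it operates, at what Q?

Strip out fixed cost: VC = 15Q - 4Q^2 + Q^3. Then AVC = 15 - 4Q + Q^2 and MC = 15 - 8Q + 3Q^2.
The AVC parabola has its vertex at Q = 4/2 = 2, where AVC = 15 - 4·2 + 2^2 = ¥11.
Since P = ¥106 ≥ min AVC = ¥11, price covers variable cost and the firm should produce.
P = MC gives -91 - 8Q + 3Q^2 = 0, with roots -13/3 and 7. Take the larger (rising MC): Q* = 7.
Check: AVC at Q = 7 is ¥36 ≤ P, so revenue covers variable cost.
Profit = P·Q − TC = 106·7 − 490 = ¥252.

Produce at Q = 7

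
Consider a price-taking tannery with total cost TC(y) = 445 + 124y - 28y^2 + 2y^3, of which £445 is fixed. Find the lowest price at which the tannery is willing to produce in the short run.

The firm shuts down when price falls below the minimum of average variable cost. AVC = VC/y = 124 - 28y + 2y^2.
dAVC/dy = -28 + 4y = 0 gives y = 7. min AVC = 124 - 28·7 + 2·7^2 = 26.
The firm shuts down for any P below £26.

£26 per unit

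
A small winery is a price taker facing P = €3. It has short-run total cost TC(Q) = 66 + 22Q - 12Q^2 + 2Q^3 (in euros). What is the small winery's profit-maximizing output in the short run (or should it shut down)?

Shut down

Variable cost is VC = 22Q - 12Q^2 + 2Q^3, so AVC = VC/Q = 22 - 12Q + 2Q^2 and MC = dTC/dQ = 22 - 24Q + 6Q^2.
The AVC parabola has its vertex at Q = 12/4 = 3, where AVC = 22 - 12·3 + 2·3^2 = €4.
With P < min AVC (€3 < €4), every unit sold adds to the loss.
Best response: produce nothing and absorb the €66 fixed cost.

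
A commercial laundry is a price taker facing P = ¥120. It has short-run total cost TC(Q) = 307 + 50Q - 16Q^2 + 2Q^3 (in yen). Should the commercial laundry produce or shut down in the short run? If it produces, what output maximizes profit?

Produce at Q = 7

Strip out fixed cost: VC = 50Q - 16Q^2 + 2Q^3. Then AVC = 50 - 16Q + 2Q^2 and MC = 50 - 32Q + 6Q^2.
AVC hits its minimum where MC = AVC, at Q = 4, giving min AVC = 50 - 16·4 + 2·4^2 = ¥18.
Since P = ¥120 ≥ min AVC = ¥18, price covers variable cost and the firm should produce.
Set P = MC: 120 = 50 - 32Q + 6Q^2 → -70 - 32Q + 6Q^2 = 0. The roots are Q = -5/3 and Q = 7; the profit-maximizing output is on the rising part of MC, so Q* = 7.
Check: AVC at Q = 7 is ¥36 ≤ P, so revenue covers variable cost.
Profit = P·Q − TC = 120·7 − 559 = ¥281.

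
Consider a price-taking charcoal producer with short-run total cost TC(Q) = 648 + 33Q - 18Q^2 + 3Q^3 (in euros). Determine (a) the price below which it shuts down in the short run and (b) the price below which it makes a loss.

Shutdown price = €6; break-even price = €141

Shutdown price = min AVC. AVC = 33 - 18Q + 3Q^2, with vertex at Q = 3 and minimum €6.
ATC = 648/Q + 33 - 18Q + 3Q^2. Setting dATC/dQ = −648/Q^2 − 18 + 6Q = 0 gives Q = 6 (since 6·6^3 − 18·6^2 = 648).
min ATC = 648/6 + 33 − 18·6 + 3·6^2 = €141. That is the break-even price.
For €6 ≤ P < €141 the firm produces at a loss; below €6 it shuts down.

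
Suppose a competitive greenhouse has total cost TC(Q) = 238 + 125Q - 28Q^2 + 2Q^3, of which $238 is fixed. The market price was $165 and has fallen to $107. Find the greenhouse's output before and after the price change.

MC = 125 - 56Q + 6Q^2; the shutdown threshold is min AVC = $27 (at Q = 7).
At P = $165 ≥ min AVC, set P = MC on the rising branch: Q = 10.
At P = $107 ≥ min AVC, set P = MC: Q = 9. The firm stays open but cuts output.

Output falls from 10 to 9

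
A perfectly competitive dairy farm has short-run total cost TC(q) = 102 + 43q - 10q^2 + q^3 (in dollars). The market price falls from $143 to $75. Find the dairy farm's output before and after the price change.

Output falls from 10 to 8

AVC = 43 - 10q + q^2, minimized at q = 5 where min AVC = $18. MC = 43 - 20q + 3q^2.
At P = $143 ≥ min AVC, set P = MC on the rising branch: q = 10.
At P = $75 ≥ min AVC, set P = MC: q = 8. The firm stays open but cuts output.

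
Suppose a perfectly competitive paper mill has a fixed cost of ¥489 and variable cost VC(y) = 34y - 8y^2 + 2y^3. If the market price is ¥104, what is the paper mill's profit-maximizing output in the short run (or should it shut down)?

Variable cost is VC = 34y - 8y^2 + 2y^3, so AVC = VC/y = 34 - 8y + 2y^2 and MC = dTC/dy = 34 - 16y + 6y^2.
AVC is minimized where dAVC/dy = -8 + 4y = 0, at y = 2; min AVC = 34 - 8·2 + 2·2^2 = ¥26.
Since P = ¥104 ≥ min AVC = ¥26, price covers variable cost and the firm should produce.
Solving P = MC: -70 - 16y + 6y^2 = 0 ⇒ y = -7/3 or 5. On the upward-sloping branch, y* = 5.
Check: AVC at y = 5 is ¥44 ≤ P, so revenue covers variable cost.
Profit = P·y − TC = 104·5 − 709 = -¥189, a loss, but smaller than the ¥489 fixed cost the firm would lose by shutting down.

Produce at y = 5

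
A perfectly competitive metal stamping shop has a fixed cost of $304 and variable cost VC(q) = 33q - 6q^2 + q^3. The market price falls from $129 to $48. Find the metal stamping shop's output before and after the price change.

Output falls from 8 to 5

AVC = 33 - 6q + q^2, minimized at q = 3 where min AVC = $24. MC = 33 - 12q + 3q^2.
At P = $129 ≥ min AVC, set P = MC on the rising branch: q = 8.
At P = $48 ≥ min AVC, set P = MC: q = 5. The firm stays open but cuts output.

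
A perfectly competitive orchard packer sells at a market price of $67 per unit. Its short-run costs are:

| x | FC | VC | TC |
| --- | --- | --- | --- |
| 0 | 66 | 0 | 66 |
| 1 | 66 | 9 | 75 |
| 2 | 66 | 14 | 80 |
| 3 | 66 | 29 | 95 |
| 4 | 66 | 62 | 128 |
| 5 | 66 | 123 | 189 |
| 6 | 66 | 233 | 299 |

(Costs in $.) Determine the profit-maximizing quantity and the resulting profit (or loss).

Compute π = P·x − TC at each output: x=0: -66; x=1: -8; x=2: 54; x=3: 106; x=4: 140; x=5: 146; x=6: 103.
Profit is maximized at x = 5. AVC there is 123/5 = $24.60 ≤ P, so producing beats shutting down (which would give -$66).

x = 5; profit = $146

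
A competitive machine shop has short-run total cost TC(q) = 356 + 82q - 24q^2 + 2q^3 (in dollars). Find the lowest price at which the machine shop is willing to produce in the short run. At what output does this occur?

$10 per unit, at q = 6

The firm shuts down when price falls below the minimum of average variable cost. AVC = VC/q = 82 - 24q + 2q^2.
dAVC/dq = -24 + 4q = 0 gives q = 6. min AVC = 82 - 24·6 + 2·6^2 = 10.
For P < $10 the firm produces nothing.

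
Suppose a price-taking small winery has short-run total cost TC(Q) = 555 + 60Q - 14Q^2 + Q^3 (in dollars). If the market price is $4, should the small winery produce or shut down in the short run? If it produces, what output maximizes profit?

From TC, MC = TC'(Q) = 60 - 28Q + 3Q^2 and AVC = VC/Q = 60 - 14Q + Q^2.
AVC hits its minimum where MC = AVC, at Q = 7, giving min AVC = 60 - 14·7 + 7^2 = $11.
With P < min AVC ($4 < $11), every unit sold adds to the loss.
Best response: produce nothing and absorb the $555 fixed cost.

Shut down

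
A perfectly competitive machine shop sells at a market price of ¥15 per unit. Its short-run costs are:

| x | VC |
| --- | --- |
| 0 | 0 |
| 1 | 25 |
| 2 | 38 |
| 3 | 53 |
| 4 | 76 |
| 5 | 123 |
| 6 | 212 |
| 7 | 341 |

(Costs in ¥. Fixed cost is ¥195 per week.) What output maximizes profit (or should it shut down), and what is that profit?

x = 0 (shut down); profit = -¥195

Profit at each row (π = 15x − TC): x=0: -195; x=1: -205; x=2: -203; x=3: -203; x=4: -211; x=5: -243; x=6: -317; x=7: -431.
Profit is highest at x = 0. Equivalently, the lowest AVC in the table is 53/3 ≈ ¥17.67 at x = 3, and P = ¥15 falls below it — price never covers variable cost, so the firm shuts down and loses only its fixed cost.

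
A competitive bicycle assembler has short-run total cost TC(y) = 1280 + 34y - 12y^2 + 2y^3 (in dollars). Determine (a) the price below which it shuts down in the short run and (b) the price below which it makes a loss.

Shutdown price = $16; break-even price = $226

Shutdown price = min AVC. AVC = 34 - 12y + 2y^2, with vertex at y = 3 and minimum $16.
ATC = 1280/y + 34 - 12y + 2y^2. Setting dATC/dy = −1280/y^2 − 12 + 4y = 0 gives y = 8 (since 4·8^3 − 12·8^2 = 1280).
min ATC = 1280/8 + 34 − 12·8 + 2·8^2 = $226. That is the break-even price.
Between these two prices the firm operates at a loss; above $226 it earns a profit.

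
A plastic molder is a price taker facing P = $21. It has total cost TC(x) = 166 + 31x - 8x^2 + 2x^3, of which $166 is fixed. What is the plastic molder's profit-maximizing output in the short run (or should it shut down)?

Shut down

Variable cost is VC = 31x - 8x^2 + 2x^3, so AVC = VC/x = 31 - 8x + 2x^2 and MC = dTC/dx = 31 - 16x + 6x^2.
AVC is minimized where dAVC/dx = -8 + 4x = 0, at x = 2; min AVC = 31 - 8·2 + 2·2^2 = $23.
Since P = $21 < min AVC = $23, price fails to cover variable cost at any output.
Best response: produce nothing and absorb the $166 fixed cost.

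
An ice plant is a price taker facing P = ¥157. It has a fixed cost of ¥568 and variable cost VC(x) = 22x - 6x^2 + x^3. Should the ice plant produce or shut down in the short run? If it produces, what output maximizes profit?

Produce at x = 9

Strip out fixed cost: VC = 22x - 6x^2 + x^3. Then AVC = 22 - 6x + x^2 and MC = 22 - 12x + 3x^2.
The AVC parabola has its vertex at x = 6/2 = 3, where AVC = 22 - 6·3 + 3^2 = ¥13.
Since P = ¥157 ≥ min AVC = ¥13, price covers variable cost and the firm should produce.
Solving P = MC: -135 - 12x + 3x^2 = 0 ⇒ x = -5 or 9. On the upward-sloping branch, x* = 9.
Check: AVC at x = 9 is ¥49 ≤ P, so revenue covers variable cost.
Profit = P·x − TC = 157·9 − 1009 = ¥404.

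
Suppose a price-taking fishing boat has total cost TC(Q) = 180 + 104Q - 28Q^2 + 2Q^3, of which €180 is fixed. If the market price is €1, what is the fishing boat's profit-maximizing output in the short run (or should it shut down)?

Shut down

From TC, MC = TC'(Q) = 104 - 56Q + 6Q^2 and AVC = VC/Q = 104 - 28Q + 2Q^2.
AVC hits its minimum where MC = AVC, at Q = 7, giving min AVC = 104 - 28·7 + 2·7^2 = €6.
With P < min AVC (€1 < €6), every unit sold adds to the loss.
The firm minimizes its loss by shutting down and losing only its fixed cost of €180.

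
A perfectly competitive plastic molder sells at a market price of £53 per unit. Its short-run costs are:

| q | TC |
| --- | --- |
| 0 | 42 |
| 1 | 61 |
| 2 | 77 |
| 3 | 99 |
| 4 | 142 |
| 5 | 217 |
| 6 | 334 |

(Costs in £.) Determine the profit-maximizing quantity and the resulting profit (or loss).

q = 4; profit = £70

Compute π = P·q − TC at each output: q=0: -42; q=1: -8; q=2: 29; q=3: 60; q=4: 70; q=5: 48; q=6: -16.
Profit is maximized at q = 4. AVC there is 100/4 = £25 ≤ P, so producing beats shutting down (which would give -£42).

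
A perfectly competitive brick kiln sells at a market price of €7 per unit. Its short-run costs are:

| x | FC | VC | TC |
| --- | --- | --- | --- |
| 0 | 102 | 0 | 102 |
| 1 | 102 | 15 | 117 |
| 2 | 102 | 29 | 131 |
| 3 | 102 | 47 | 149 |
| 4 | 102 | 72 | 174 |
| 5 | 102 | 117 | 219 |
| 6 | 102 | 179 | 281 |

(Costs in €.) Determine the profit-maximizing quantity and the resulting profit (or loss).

x = 0 (shut down); profit = -€102

Tabulate TR − TC: x=0: -102; x=1: -110; x=2: -117; x=3: -128; x=4: -146; x=5: -184; x=6: -239.
Profit is highest at x = 0. Equivalently, the lowest AVC in the table is 29/2 ≈ €14.50 at x = 2, and P = €7 falls below it — price never covers variable cost, so the firm shuts down and loses only its fixed cost.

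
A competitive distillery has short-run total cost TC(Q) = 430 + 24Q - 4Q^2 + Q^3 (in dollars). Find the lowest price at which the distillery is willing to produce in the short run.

$20 per unit

The firm shuts down when price falls below the minimum of average variable cost. AVC = VC/Q = 24 - 4Q + Q^2.
dAVC/dQ = -4 + 2Q = 0 gives Q = 2. min AVC = 24 - 4·2 + 2^2 = 20.
So the shutdown price is $20.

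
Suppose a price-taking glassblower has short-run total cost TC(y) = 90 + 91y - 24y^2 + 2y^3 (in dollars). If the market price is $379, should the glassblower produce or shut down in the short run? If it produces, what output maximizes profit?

Produce at y = 12

From TC, MC = TC'(y) = 91 - 48y + 6y^2 and AVC = VC/y = 91 - 24y + 2y^2.
AVC hits its minimum where MC = AVC, at y = 6, giving min AVC = 91 - 24·6 + 2·6^2 = $19.
Because $379 ≥ $19, revenue can cover variable cost; the firm operates.
Set P = MC: 379 = 91 - 48y + 6y^2 → -288 - 48y + 6y^2 = 0. The roots are y = -4 and y = 12; the profit-maximizing output is on the rising part of MC, so y* = 12.
Check: AVC at y = 12 is $91 ≤ P, so revenue covers variable cost.
Profit = P·y − TC = 379·12 − 1182 = $3366.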